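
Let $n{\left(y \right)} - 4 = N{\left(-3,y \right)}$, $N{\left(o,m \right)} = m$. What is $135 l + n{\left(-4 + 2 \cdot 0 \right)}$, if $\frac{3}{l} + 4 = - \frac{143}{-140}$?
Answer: $- \frac{18900}{139} \approx -135.97$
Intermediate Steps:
$l = - \frac{140}{139}$ ($l = \frac{3}{-4 - \frac{143}{-140}} = \frac{3}{-4 - - \frac{143}{140}} = \frac{3}{-4 + \frac{143}{140}} = \frac{3}{- \frac{417}{140}} = 3 \left(- \frac{140}{417}\right) = - \frac{140}{139} \approx -1.0072$)
$n{\left(y \right)} = 4 + y$
$135 l + n{\left(-4 + 2 \cdot 0 \right)} = 135 \left(- \frac{140}{139}\right) + \left(4 + \left(-4 + 2 \cdot 0\right)\right) = - \frac{18900}{139} + \left(4 + \left(-4 + 0\right)\right) = - \frac{18900}{139} + \left(4 - 4\right) = - \frac{18900}{139} + 0 = - \frac{18900}{139}$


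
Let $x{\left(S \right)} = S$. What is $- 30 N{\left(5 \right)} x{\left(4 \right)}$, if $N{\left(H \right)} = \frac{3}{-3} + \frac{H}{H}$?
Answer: $0$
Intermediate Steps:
$N{\left(H \right)} = 0$ ($N{\left(H \right)} = 3 \left(- \frac{1}{3}\right) + 1 = -1 + 1 = 0$)
$- 30 N{\left(5 \right)} x{\left(4 \right)} = \left(-30\right) 0 \cdot 4 = 0 \cdot 4 = 0$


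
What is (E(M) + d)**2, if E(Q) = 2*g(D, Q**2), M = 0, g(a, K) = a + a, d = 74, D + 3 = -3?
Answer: 2500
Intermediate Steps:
D = -6 (D = -3 - 3 = -6)
g(a, K) = 2*a
E(Q) = -24 (E(Q) = 2*(2*(-6)) = 2*(-12) = -24)
(E(M) + d)**2 = (-24 + 74)**2 = 50**2 = 2500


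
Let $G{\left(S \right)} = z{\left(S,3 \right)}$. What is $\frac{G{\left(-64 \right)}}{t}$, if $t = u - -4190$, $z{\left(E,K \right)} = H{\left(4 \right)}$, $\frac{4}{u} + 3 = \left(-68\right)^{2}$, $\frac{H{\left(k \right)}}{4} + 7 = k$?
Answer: $- \frac{9242}{3226999} \approx -0.002864$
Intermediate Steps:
$H{\left(k \right)} = -28 + 4 k$
$u = \frac{4}{4621}$ ($u = \frac{4}{-3 + \left(-68\right)^{2}} = \frac{4}{-3 + 4624} = \frac{4}{4621} \approx 0.00086561$)
$z{\left(E,K \right)} = -12$ ($z{\left(E,K \right)} = -28 + 4 \cdot 4 = -28 + 16 = -12$)
$G{\left(S \right)} = -12$
$t = \frac{19361994}{4621}$ ($t = \frac{4}{4621} - -4190 = \frac{4}{4621} + 4190 = \frac{19361994}{4621} \approx 4190.0$)
$\frac{G{\left(-64 \right)}}{t} = - \frac{12}{\frac{19361994}{4621}} = \left(-12\right) \frac{4621}{19361994} = - \frac{9242}{3226999}$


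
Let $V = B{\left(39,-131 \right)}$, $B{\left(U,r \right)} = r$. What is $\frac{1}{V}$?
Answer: $- \frac{1}{131} \approx -0.0076336$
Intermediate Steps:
$V = -131$
$\frac{1}{V} = \frac{1}{-131} = - \frac{1}{131}$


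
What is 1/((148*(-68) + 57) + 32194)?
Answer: 1/22187 ≈ 4.5071e-5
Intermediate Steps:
1/((148*(-68) + 57) + 32194) = 1/((-10064 + 57) + 32194) = 1/(-10007 + 32194) = 1/22187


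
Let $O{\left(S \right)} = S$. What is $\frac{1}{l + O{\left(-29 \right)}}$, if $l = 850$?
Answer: $\frac{1}{821} \approx 0.001218$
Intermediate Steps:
$\frac{1}{l + O{\left(-29 \right)}} = \frac{1}{850 - 29} = \frac{1}{821}$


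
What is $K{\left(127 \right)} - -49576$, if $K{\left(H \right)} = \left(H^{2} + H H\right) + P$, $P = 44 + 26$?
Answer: $81904$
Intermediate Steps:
$P = 70$
$K{\left(H \right)} = 70 + 2 H^{2}$ ($K{\left(H \right)} = \left(H^{2} + H H\right) + 70 = \left(H^{2} + H^{2}\right) + 70 = 2 H^{2} + 70 = 70 + 2 H^{2}$)
$K{\left(127 \right)} - -49576 = \left(70 + 2 \cdot 127^{2}\right) - -49576 = \left(70 + 2 \cdot 16129\right) + 49576 = \left(70 + 32258\right) + 49576 = 32328 + 49576 = 81904$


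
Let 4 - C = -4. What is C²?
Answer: 64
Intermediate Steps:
C = 8 (C = 4 - 1*(-4) = 4 + 4 = 8)
C² = 8² = 64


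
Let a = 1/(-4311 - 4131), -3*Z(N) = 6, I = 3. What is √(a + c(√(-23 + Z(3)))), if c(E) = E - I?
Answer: √(-23756726 + 39592980*I)/2814 ≈ 1.1897 + 2.1013*I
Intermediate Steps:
Z(N) = -2 (Z(N) = -⅓*6 = -2)
c(E) = -3 + E (c(E) = E - 1*3 = E - 3 = -3 + E)
a = -1/8442 (a = 1/(-8442) = -1/8442 ≈ -0.00011846)
√(a + c(√(-23 + Z(3)))) = √(-1/8442 + (-3 + √(-23 - 2))) = √(-1/8442 + (-3 + √(-25))) = √(-1/8442 + (-3 + 5*I)) = √(-25327/8442 + 5*I)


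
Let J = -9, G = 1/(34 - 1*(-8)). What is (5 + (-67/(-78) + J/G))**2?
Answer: 842566729/6084 ≈ 1.3849e+5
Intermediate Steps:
G = 1/42 (G = 1/(34 + 8) = 1/42 ≈ 0.023810)
(5 + (-67/(-78) + J/G))**2 = (5 + (-67/(-78) - 9/1/42))**2 = (5 + (-67*(-1/78) - 9*42))**2 = (5 + (67/78 - 378))**2 = (5 - 29417/78)**2 = (-29027/78)**2 = 842566729/6084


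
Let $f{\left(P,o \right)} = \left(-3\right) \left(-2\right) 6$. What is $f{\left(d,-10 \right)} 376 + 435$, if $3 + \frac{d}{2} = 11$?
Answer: $13971$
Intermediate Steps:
$d = 16$ ($d = -6 + 2 \cdot 11 = -6 + 22 = 16$)
$f{\left(P,o \right)} = 36$ ($f{\left(P,o \right)} = 6 \cdot 6 = 36$)
$f{\left(d,-10 \right)} 376 + 435 = 36 \cdot 376 + 435 = 13536 + 435 = 13971$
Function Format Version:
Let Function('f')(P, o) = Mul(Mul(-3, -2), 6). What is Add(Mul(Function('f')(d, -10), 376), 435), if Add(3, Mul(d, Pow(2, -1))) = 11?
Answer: 13971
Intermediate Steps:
d = 16 (d = Add(-6, Mul(2, 11)) = Add(-6, 22) = 16)
Function('f')(P, o) = 36 (Function('f')(P, o) = Mul(6, 6) = 36)
Add(Mul(Function('f')(d, -10), 376), 435) = Add(Mul(36, 376), 435) = Add(13536, 435) = 13971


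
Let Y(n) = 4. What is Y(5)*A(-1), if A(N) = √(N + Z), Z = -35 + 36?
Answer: 0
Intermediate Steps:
Z = 1
A(N) = √(1 + N) (A(N) = √(N + 1) = √(1 + N))
Y(5)*A(-1) = 4*√(1 - 1) = 4*√0 = 4*0 = 0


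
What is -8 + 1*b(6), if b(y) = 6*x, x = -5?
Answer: -38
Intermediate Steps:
b(y) = -30 (b(y) = 6*(-5) = -30)
-8 + 1*b(6) = -8 + 1*(-30) = -8 - 30 = -38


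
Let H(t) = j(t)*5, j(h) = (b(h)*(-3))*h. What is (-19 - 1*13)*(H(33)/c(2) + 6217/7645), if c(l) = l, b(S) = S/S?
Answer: 60349456/7645 ≈ 7894.0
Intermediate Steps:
b(S) = 1
j(h) = -3*h (j(h) = (1*(-3))*h = -3*h)
H(t) = -15*t (H(t) = -3*t*5 = -15*t)
(-19 - 1*13)*(H(33)/c(2) + 6217/7645) = (-19 - 1*13)*(-15*33/2 + 6217/7645) = (-19 - 13)*(-495*1/2 + 6217*(1/7645)) = -32*(-495/2 + 6217/7645) = -32*(-3771841/15290) = 60349456/7645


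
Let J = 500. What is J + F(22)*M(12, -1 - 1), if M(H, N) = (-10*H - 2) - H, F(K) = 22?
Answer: -2448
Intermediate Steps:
M(H, N) = -2 - 11*H (M(H, N) = (-2 - 10*H) - H = -2 - 11*H)
J + F(22)*M(12, -1 - 1) = 500 + 22*(-2 - 11*12) = 500 + 22*(-2 - 132) = 500 + 22*(-134) = 500 - 2948 = -2448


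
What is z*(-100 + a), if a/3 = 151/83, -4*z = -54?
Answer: -211869/166 ≈ -1276.3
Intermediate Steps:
z = 27/2 (z = -1/4*(-54) = 27/2 ≈ 13.500)
a = 453/83 (a = 3*(151/83) = 453/83 ≈ 5.4578)
z*(-100 + a) = 27*(-100 + 453/83)/2 = (27/2)*(-7847/83) = -211869/166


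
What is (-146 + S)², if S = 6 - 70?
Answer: 44100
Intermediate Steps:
S = -64
(-146 + S)² = (-146 - 64)² = (-210)² = 44100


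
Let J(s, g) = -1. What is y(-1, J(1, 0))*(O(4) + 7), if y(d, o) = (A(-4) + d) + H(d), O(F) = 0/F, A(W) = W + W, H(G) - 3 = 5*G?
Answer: -77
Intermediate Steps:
H(G) = 3 + 5*G
A(W) = 2*W
O(F) = 0
y(d, o) = -5 + 6*d (y(d, o) = (2*(-4) + d) + (3 + 5*d) = (-8 + d) + (3 + 5*d) = -5 + 6*d)
y(-1, J(1, 0))*(O(4) + 7) = (-5 + 6*(-1))*(0 + 7) = (-5 - 6)*7 = -11*7 = -77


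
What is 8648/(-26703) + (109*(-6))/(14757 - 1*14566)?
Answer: -831110/221751 ≈ -3.7479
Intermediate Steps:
8648/(-26703) + (109*(-6))/(14757 - 1*14566) = 8648*(-1/26703) - 654/(14757 - 14566) = -376/1161 - 654/191 = -831110/221751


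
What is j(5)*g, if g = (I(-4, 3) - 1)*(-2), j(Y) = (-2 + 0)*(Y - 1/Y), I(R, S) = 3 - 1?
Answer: 96/5 ≈ 19.200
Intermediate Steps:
I(R, S) = 2
j(Y) = -2*Y + 2/Y (j(Y) = -2*(Y - 1/Y) = -2*Y + 2/Y)
g = -2 (g = (2 - 1)*(-2) = 1*(-2) = -2)
j(5)*g = (-2*5 + 2/5)*(-2) = (-10 + 2*(1/5))*(-2) = (-10 + 2/5)*(-2) = -48/5*(-2) = 96/5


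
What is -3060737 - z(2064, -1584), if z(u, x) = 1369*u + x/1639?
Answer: -877066453/149 ≈ -5.8864e+6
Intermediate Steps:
z(u, x) = 1369*u + x/1639
-3060737 - z(2064, -1584) = -3060737 - (1369*2064 + (1/1639)*(-1584)) = -3060737 - (2825616 - 144/149) = -3060737 - 1*421016640/149 = -3060737 - 421016640/149 = -877066453/149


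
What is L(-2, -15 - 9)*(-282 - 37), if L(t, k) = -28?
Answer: 8932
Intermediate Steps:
L(-2, -15 - 9)*(-282 - 37) = -28*(-282 - 37) = -28*(-319) = 8932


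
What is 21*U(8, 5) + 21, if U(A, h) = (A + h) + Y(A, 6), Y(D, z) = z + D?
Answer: 588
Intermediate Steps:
Y(D, z) = D + z
U(A, h) = 6 + h + 2*A (U(A, h) = (A + h) + (A + 6) = (A + h) + (6 + A) = 6 + h + 2*A)
21*U(8, 5) + 21 = 21*(6 + 5 + 2*8) + 21 = 21*(6 + 5 + 16) + 21 = 21*27 + 21 = 567 + 21 = 588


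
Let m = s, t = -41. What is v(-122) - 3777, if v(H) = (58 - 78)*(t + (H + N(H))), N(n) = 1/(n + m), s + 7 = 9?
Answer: -3101/6 ≈ -516.83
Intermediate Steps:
s = 2 (s = -7 + 9 = 2)
m = 2
N(n) = 1/(2 + n) (N(n) = 1/(n + 2) = 1/(2 + n))
v(H) = 820 - 20*H - 20/(2 + H) (v(H) = (58 - 78)*(-41 + (H + 1/(2 + H))) = -20*(-41 + H + 1/(2 + H)) = 820 - 20*H - 20/(2 + H))
v(-122) - 3777 = 20*(-1 + (2 - 122)*(41 - 1*(-122)))/(2 - 122) - 3777 = 20*(-1 - 120*(41 + 122))/(-120) - 3777 = 20*(-1/120)*(-1 - 120*163) - 3777 = 20*(-1/120)*(-1 - 19560) - 3777 = 20*(-1/120)*(-19561) - 3777 = 19561/6 - 3777 = -3101/6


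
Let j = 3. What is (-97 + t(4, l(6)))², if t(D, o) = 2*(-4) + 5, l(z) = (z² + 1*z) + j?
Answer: 10000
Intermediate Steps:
l(z) = 3 + z + z² (l(z) = (z² + 1*z) + 3 = (z² + z) + 3 = (z + z²) + 3 = 3 + z + z²)
t(D, o) = -3 (t(D, o) = -8 + 5 = -3)
(-97 + t(4, l(6)))² = (-97 - 3)² = (-100)² = 10000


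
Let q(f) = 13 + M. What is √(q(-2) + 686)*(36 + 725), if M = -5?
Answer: 761*√694 ≈ 20048.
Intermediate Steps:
q(f) = 8 (q(f) = 13 - 5 = 8)
√(q(-2) + 686)*(36 + 725) = √(8 + 686)*(36 + 725) = √694*761 = 761*√694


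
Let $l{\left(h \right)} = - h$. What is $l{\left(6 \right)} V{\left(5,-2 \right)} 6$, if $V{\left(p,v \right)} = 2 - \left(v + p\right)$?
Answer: $36$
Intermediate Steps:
$V{\left(p,v \right)} = 2 - p - v$ ($V{\left(p,v \right)} = 2 - \left(p + v\right) = 2 - p - v$)
$l{\left(6 \right)} V{\left(5,-2 \right)} 6 = \left(-1\right) 6 \left(2 - 5 - -2\right) 6 = - 6 \left(2 - 5 + 2\right) 6 = \left(-6\right) \left(-1\right) 6 = 6 \cdot 6 = 36$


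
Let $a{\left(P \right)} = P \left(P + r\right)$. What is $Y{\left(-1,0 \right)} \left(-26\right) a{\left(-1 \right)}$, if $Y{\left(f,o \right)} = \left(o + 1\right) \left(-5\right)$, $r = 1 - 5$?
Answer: $650$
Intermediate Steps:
$r = -4$
$Y{\left(f,o \right)} = -5 - 5 o$ ($Y{\left(f,o \right)} = \left(1 + o\right) \left(-5\right) = -5 - 5 o$)
$a{\left(P \right)} = P \left(-4 + P\right)$ ($a{\left(P \right)} = P \left(P - 4\right) = P \left(-4 + P\right)$)
$Y{\left(-1,0 \right)} \left(-26\right) a{\left(-1 \right)} = \left(-5 - 0\right) \left(-26\right) \left(- (-4 - 1)\right) = \left(-5 + 0\right) \left(-26\right) \left(\left(-1\right) \left(-5\right)\right) = \left(-5\right) \left(-26\right) 5 = 130 \cdot 5 = 650$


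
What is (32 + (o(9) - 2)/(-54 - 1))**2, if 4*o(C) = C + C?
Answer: 494209/484 ≈ 1021.1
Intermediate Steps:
o(C) = C/2 (o(C) = (C + C)/4 = (2*C)/4 = C/2)
(32 + (o(9) - 2)/(-54 - 1))**2 = (32 + ((1/2)*9 - 2)/(-54 - 1))**2 = (32 + (9/2 - 2)/(-55))**2 = (32 + (5/2)*(-1/55))**2 = (32 - 1/22)**2 = (703/22)**2 = 494209/484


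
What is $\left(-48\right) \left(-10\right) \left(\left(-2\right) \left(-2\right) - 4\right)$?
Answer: $0$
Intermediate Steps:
$\left(-48\right) \left(-10\right) \left(\left(-2\right) \left(-2\right) - 4\right) = 480 \left(4 - 4\right) = 480 \cdot 0 = 0$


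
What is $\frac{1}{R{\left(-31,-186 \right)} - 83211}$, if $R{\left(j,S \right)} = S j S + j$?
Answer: $- \frac{1}{1155718} \approx -8.6526 \cdot 10^{-7}$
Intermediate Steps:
$R{\left(j,S \right)} = j + j S^{2}$ ($R{\left(j,S \right)} = j S^{2} + j = j + j S^{2}$)
$\frac{1}{R{\left(-31,-186 \right)} - 83211} = \frac{1}{- 31 \left(1 + \left(-186\right)^{2}\right) - 83211} = \frac{1}{- 31 \left(1 + 34596\right) - 83211} = \frac{1}{\left(-31\right) 34597 - 83211} = \frac{1}{-1072507 - 83211} = \frac{1}{-1155718} = - \frac{1}{1155718}$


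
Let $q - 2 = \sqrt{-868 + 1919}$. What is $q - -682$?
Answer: $684 + \sqrt{1051} \approx 716.42$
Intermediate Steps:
$q = 2 + \sqrt{1051}$ ($q = 2 + \sqrt{-868 + 1919} = 2 + \sqrt{1051} \approx 34.419$)
$q - -682 = \left(2 + \sqrt{1051}\right) - -682 = \left(2 + \sqrt{1051}\right) + 682 = 684 + \sqrt{1051}$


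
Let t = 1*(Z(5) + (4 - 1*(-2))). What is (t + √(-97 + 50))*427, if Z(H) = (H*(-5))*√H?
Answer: 2562 - 10675*√5 + 427*I*√47 ≈ -21308.0 + 2927.4*I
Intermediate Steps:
Z(H) = -5*H^(3/2) (Z(H) = (-5*H)*√H = -5*H^(3/2))
t = 6 - 25*√5 (t = 1*(-25*√5 + (4 - 1*(-2))) = 1*(-25*√5 + (4 + 2)) = 1*(-25*√5 + 6) = 1*(6 - 25*√5) = 6 - 25*√5 ≈ -49.902)
(t + √(-97 + 50))*427 = ((6 - 25*√5) + √(-97 + 50))*427 = ((6 - 25*√5) + √(-47))*427 = ((6 - 25*√5) + I*√47)*427 = (6 - 25*√5 + I*√47)*427 = 2562 - 10675*√5 + 427*I*√47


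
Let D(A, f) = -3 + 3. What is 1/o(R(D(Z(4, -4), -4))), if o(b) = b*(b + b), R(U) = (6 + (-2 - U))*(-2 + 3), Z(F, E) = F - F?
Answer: 1/32 ≈ 0.031250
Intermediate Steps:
Z(F, E) = 0
D(A, f) = 0
R(U) = 4 - U (R(U) = (4 - U)*1 = 4 - U)
o(b) = 2*b**2 (o(b) = b*(2*b) = 2*b**2)
1/o(R(D(Z(4, -4), -4))) = 1/(2*(4 - 1*0)**2) = 1/(2*(4 + 0)**2) = 1/(2*4**2) = 1/(2*16) = 1/32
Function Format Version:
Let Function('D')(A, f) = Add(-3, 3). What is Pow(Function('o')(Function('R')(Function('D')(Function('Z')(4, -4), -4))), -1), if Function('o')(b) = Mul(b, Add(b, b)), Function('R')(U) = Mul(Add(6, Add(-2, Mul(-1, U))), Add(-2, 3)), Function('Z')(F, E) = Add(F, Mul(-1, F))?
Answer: Rational(1, 32) ≈ 0.031250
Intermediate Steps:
Function('Z')(F, E) = 0
Function('D')(A, f) = 0
Function('R')(U) = Add(4, Mul(-1, U)) (Function('R')(U) = Mul(Add(4, Mul(-1, U)), 1) = Add(4, Mul(-1, U)))
Function('o')(b) = Mul(2, Pow(b, 2)) (Function('o')(b) = Mul(b, Mul(2, b)) = Mul(2, Pow(b, 2)))
Pow(Function('o')(Function('R')(Function('D')(Function('Z')(4, -4), -4))), -1) = Pow(Mul(2, Pow(Add(4, Mul(-1, 0)), 2)), -1) = Pow(Mul(2, Pow(Add(4, 0), 2)), -1) = Pow(Mul(2, Pow(4, 2)), -1) = Pow(Mul(2, 16), -1) = Pow(32, -1) = Rational(1, 32)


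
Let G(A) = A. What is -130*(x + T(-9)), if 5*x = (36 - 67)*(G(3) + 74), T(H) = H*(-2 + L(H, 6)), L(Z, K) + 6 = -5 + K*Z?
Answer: -16328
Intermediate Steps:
L(Z, K) = -11 + K*Z (L(Z, K) = -6 + (-5 + K*Z) = -11 + K*Z)
T(H) = H*(-13 + 6*H) (T(H) = H*(-2 + (-11 + 6*H)) = H*(-13 + 6*H))
x = -2387/5 (x = ((36 - 67)*(3 + 74))/5 = (-31*77)/5 = (1/5)*(-2387) = -2387/5 ≈ -477.40)
-130*(x + T(-9)) = -130*(-2387/5 - 9*(-13 + 6*(-9))) = -130*(-2387/5 - 9*(-13 - 54)) = -130*(-2387/5 - 9*(-67)) = -130*(-2387/5 + 603) = -130*628/5 = -16328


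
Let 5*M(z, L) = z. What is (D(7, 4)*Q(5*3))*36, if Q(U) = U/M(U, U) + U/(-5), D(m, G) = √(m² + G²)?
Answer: 72*√65 ≈ 580.48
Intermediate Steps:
M(z, L) = z/5
D(m, G) = √(G² + m²)
Q(U) = 5 - U/5 (Q(U) = U/((U/5)) + U/(-5) = U*(5/U) + U*(-⅕) = 5 - U/5)
(D(7, 4)*Q(5*3))*36 = (√(4² + 7²)*(5 - 3))*36 = (√(16 + 49)*(5 - ⅕*15))*36 = (√65*(5 - 3))*36 = (√65*2)*36 = (2*√65)*36 = 72*√65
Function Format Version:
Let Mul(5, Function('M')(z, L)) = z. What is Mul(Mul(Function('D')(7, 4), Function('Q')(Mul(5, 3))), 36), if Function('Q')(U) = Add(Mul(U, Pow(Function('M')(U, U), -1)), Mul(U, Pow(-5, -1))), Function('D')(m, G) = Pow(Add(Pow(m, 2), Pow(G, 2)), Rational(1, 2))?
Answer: Mul(72, Pow(65, Rational(1, 2))) ≈ 580.48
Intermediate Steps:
Function('M')(z, L) = Mul(Rational(1, 5), z)
Function('D')(m, G) = Pow(Add(Pow(G, 2), Pow(m, 2)), Rational(1, 2))
Function('Q')(U) = Add(5, Mul(Rational(-1, 5), U)) (Function('Q')(U) = Add(Mul(U, Pow(Mul(Rational(1, 5), U), -1)), Mul(U, Pow(-5, -1))) = Add(Mul(U, Mul(5, Pow(U, -1))), Mul(U, Rational(-1, 5))) = Add(5, Mul(Rational(-1, 5), U)))
Mul(Mul(Function('D')(7, 4), Function('Q')(Mul(5, 3))), 36) = Mul(Mul(Pow(Add(Pow(4, 2), Pow(7, 2)), Rational(1, 2)), Add(5, Mul(Rational(-1, 5), Mul(5, 3)))), 36) = Mul(Mul(Pow(Add(16, 49), Rational(1, 2)), Add(5, Mul(Rational(-1, 5), 15))), 36) = Mul(Mul(Pow(65, Rational(1, 2)), Add(5, -3)), 36) = Mul(Mul(Pow(65, Rational(1, 2)), 2), 36) = Mul(Mul(2, Pow(65, Rational(1, 2))), 36) = Mul(72, Pow(65, Rational(1, 2)))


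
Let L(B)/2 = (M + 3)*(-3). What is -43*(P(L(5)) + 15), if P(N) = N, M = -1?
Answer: -129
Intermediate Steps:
L(B) = -12 (L(B) = 2*((-1 + 3)*(-3)) = 2*(2*(-3)) = 2*(-6) = -12)
-43*(P(L(5)) + 15) = -43*(-12 + 15) = -43*3 = -129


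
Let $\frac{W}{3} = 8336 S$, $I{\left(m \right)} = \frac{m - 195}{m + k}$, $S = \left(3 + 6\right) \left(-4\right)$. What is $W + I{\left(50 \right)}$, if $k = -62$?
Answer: $- \frac{10803311}{12} \approx -9.0028 \cdot 10^{5}$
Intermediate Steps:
$S = -36$ ($S = 9 \left(-4\right) = -36$)
$I{\left(m \right)} = \frac{-195 + m}{-62 + m}$ ($I{\left(m \right)} = \frac{m - 195}{m - 62} = \frac{-195 + m}{-62 + m}$)
$W = -900288$ ($W = 3 \cdot 8336 \left(-36\right) = 3 \left(-300096\right) = -900288$)
$W + I{\left(50 \right)} = -900288 + \frac{-195 + 50}{-62 + 50} = -900288 + \frac{1}{-12} \left(-145\right) = -900288 - - \frac{145}{12} = -900288 + \frac{145}{12} = - \frac{10803311}{12}$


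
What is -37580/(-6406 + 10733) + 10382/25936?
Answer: -464875983/56112536 ≈ -8.2847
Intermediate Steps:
-37580/(-6406 + 10733) + 10382/25936 = -37580/4327 + 10382*(1/25936) = -37580*1/4327 + 5191/12968 = -37580/4327 + 5191/12968 = -464875983/56112536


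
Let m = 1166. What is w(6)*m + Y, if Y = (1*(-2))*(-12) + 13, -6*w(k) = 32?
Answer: -18545/3 ≈ -6181.7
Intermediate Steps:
w(k) = -16/3 (w(k) = -⅙*32 = -16/3)
Y = 37 (Y = -2*(-12) + 13 = 24 + 13 = 37)
w(6)*m + Y = -16/3*1166 + 37 = -18656/3 + 37 = -18545/3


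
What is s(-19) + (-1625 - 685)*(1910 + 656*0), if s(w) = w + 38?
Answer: -4412081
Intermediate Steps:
s(w) = 38 + w
s(-19) + (-1625 - 685)*(1910 + 656*0) = (38 - 19) + (-1625 - 685)*(1910 + 656*0) = 19 - 2310*(1910 + 0) = 19 - 2310*1910 = 19 - 4412100 = -4412081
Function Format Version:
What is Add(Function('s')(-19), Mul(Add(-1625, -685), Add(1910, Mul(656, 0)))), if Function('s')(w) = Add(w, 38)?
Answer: -4412081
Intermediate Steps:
Function('s')(w) = Add(38, w)
Add(Function('s')(-19), Mul(Add(-1625, -685), Add(1910, Mul(656, 0)))) = Add(Add(38, -19), Mul(Add(-1625, -685), Add(1910, Mul(656, 0)))) = Add(19, Mul(-2310, Add(1910, 0))) = Add(19, Mul(-2310, 1910)) = Add(19, -4412100) = -4412081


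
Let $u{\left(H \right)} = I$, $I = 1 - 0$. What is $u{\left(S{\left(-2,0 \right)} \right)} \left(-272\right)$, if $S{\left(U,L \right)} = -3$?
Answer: $-272$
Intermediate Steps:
$I = 1$ ($I = 1 + 0 = 1$)
$u{\left(H \right)} = 1$
$u{\left(S{\left(-2,0 \right)} \right)} \left(-272\right) = 1 \left(-272\right) = -272$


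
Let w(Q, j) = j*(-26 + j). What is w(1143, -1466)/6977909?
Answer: 2187272/6977909 ≈ 0.31346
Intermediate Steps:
w(1143, -1466)/6977909 = -1466*(-26 - 1466)/6977909 = -1466*(-1492)*(1/6977909) = 2187272*(1/6977909) = 2187272/6977909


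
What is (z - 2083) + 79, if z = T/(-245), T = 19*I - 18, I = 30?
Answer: -491532/245 ≈ -2006.3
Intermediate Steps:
T = 552 (T = 19*30 - 18 = 570 - 18 = 552)
z = -552/245 (z = 552/(-245) = 552*(-1/245) = -552/245 ≈ -2.2531)
(z - 2083) + 79 = (-552/245 - 2083) + 79 = -510887/245 + 79 = -491532/245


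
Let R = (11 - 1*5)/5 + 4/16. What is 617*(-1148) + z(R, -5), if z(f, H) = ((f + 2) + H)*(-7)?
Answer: -14166103/20 ≈ -7.0831e+5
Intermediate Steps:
R = 29/20 (R = (11 - 5)*(1/5) + 4*(1/16) = 6*(1/5) + 1/4 = 6/5 + 1/4 = 29/20 ≈ 1.4500)
z(f, H) = -14 - 7*H - 7*f (z(f, H) = ((2 + f) + H)*(-7) = (2 + H + f)*(-7) = -14 - 7*H - 7*f)
617*(-1148) + z(R, -5) = 617*(-1148) + (-14 - 7*(-5) - 7*29/20) = -708316 + (-14 + 35 - 203/20) = -708316 + 217/20 = -14166103/20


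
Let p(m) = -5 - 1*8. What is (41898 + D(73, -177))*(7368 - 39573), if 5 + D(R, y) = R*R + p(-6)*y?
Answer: -1594888215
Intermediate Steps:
p(m) = -13 (p(m) = -5 - 8 = -13)
D(R, y) = -5 + R² - 13*y (D(R, y) = -5 + (R*R - 13*y) = -5 + (R² - 13*y) = -5 + R² - 13*y)
(41898 + D(73, -177))*(7368 - 39573) = (41898 + (-5 + 73² - 13*(-177)))*(7368 - 39573) = (41898 + (-5 + 5329 + 2301))*(-32205) = (41898 + 7625)*(-32205) = 49523*(-32205) = -1594888215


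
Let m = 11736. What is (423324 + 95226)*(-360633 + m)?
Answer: -180920539350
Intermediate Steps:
(423324 + 95226)*(-360633 + m) = (423324 + 95226)*(-360633 + 11736) = 518550*(-348897) = -180920539350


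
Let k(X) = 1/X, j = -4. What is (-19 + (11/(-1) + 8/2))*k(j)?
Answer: 13/2 ≈ 6.5000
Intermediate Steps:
k(X) = 1/X
(-19 + (11/(-1) + 8/2))*k(j) = (-19 + (11/(-1) + 8/2))/(-4) = (-19 + (11*(-1) + 8*(½)))*(-¼) = (-19 + (-11 + 4))*(-¼) = (-19 - 7)*(-¼) = -26*(-¼) = 13/2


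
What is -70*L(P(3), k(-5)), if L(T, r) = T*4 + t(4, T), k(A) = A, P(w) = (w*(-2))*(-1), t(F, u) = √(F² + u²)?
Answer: -1680 - 140*√13 ≈ -2184.8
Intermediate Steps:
P(w) = 2*w (P(w) = -2*w*(-1) = 2*w)
L(T, r) = √(16 + T²) + 4*T (L(T, r) = T*4 + √(4² + T²) = 4*T + √(16 + T²) = √(16 + T²) + 4*T)
-70*L(P(3), k(-5)) = -70*(√(16 + (2*3)²) + 4*(2*3)) = -70*(√(16 + 6²) + 4*6) = -70*(√(16 + 36) + 24) = -70*(√52 + 24) = -70*(2*√13 + 24) = -70*(24 + 2*√13) = -1680 - 140*√13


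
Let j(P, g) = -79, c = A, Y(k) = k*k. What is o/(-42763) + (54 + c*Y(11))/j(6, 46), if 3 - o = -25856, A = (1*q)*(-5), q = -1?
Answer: -30223678/3378277 ≈ -8.9465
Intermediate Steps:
Y(k) = k**2
A = 5 (A = (1*(-1))*(-5) = -1*(-5) = 5)
o = 25859 (o = 3 - 1*(-25856) = 3 + 25856 = 25859)
c = 5
o/(-42763) + (54 + c*Y(11))/j(6, 46) = 25859/(-42763) + (54 + 5*11**2)/(-79) = 25859*(-1/42763) + (54 + 5*121)*(-1/79) = -25859/42763 + (54 + 605)*(-1/79) = -25859/42763 + 659*(-1/79) = -25859/42763 - 659/79 = -30223678/3378277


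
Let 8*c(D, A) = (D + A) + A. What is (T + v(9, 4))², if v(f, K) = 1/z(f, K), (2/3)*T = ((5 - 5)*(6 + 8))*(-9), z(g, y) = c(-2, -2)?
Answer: 16/9 ≈ 1.7778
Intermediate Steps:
c(D, A) = A/4 + D/8 (c(D, A) = ((D + A) + A)/8 = ((A + D) + A)/8 = (D + 2*A)/8 = A/4 + D/8)
z(g, y) = -¾ (z(g, y) = (¼)*(-2) + (⅛)*(-2) = -½ - ¼ = -¾)
T = 0 (T = 3*(((5 - 5)*(6 + 8))*(-9))/2 = 3*((0*14)*(-9))/2 = 3*(0*(-9))/2 = (3/2)*0 = 0)
v(f, K) = -4/3 (v(f, K) = 1/(-¾) = -4/3)
(T + v(9, 4))² = (0 - 4/3)² = (-4/3)² = 16/9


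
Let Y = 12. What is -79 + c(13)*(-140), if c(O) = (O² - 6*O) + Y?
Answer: -14499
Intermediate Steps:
c(O) = 12 + O² - 6*O (c(O) = (O² - 6*O) + 12 = 12 + O² - 6*O)
-79 + c(13)*(-140) = -79 + (12 + 13² - 6*13)*(-140) = -79 + (12 + 169 - 78)*(-140) = -79 + 103*(-140) = -79 - 14420 = -14499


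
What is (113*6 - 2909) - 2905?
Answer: -5136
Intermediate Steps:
(113*6 - 2909) - 2905 = (678 - 2909) - 2905 = -2231 - 2905 = -5136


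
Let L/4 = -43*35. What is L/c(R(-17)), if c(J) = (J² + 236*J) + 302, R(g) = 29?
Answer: -860/1141 ≈ -0.75373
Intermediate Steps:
L = -6020 (L = 4*(-43*35) = 4*(-1505) = -6020)
c(J) = 302 + J² + 236*J
L/c(R(-17)) = -6020/(302 + 29² + 236*29) = -6020/(302 + 841 + 6844) = -6020/7987 = -6020*1/7987 = -860/1141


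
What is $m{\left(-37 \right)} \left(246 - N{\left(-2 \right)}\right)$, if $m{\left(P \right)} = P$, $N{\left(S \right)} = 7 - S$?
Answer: $-8769$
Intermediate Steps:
$m{\left(-37 \right)} \left(246 - N{\left(-2 \right)}\right) = - 37 \left(246 - \left(7 - -2\right)\right) = - 37 \left(246 - \left(7 + 2\right)\right) = - 37 \left(246 - 9\right) = \left(-37\right) 237 = -8769$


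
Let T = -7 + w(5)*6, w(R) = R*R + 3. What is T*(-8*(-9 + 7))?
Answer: 2576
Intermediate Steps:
w(R) = 3 + R**2 (w(R) = R**2 + 3 = 3 + R**2)
T = 161 (T = -7 + (3 + 5**2)*6 = -7 + (3 + 25)*6 = -7 + 28*6 = -7 + 168 = 161)
T*(-8*(-9 + 7)) = 161*(-8*(-9 + 7)) = 161*(-8*(-2)) = 161*16 = 2576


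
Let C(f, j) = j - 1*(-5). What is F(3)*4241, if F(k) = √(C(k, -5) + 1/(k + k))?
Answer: 4241*√6/6 ≈ 1731.4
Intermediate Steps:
C(f, j) = 5 + j (C(f, j) = j + 5 = 5 + j)
F(k) = √2*√(1/k)/2 (F(k) = √((5 - 5) + 1/(k + k)) = √(0 + 1/(2*k)) = √(1/(2*k)) = √2*√(1/k)/2)
F(3)*4241 = (√2*√(1/3)/2)*4241 = (√2*√(⅓)/2)*4241 = (√2*(√3/3)/2)*4241 = (√6/6)*4241 = 4241*√6/6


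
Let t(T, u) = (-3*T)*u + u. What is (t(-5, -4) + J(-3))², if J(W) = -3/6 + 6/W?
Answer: 17689/4 ≈ 4422.3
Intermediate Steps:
t(T, u) = u - 3*T*u (t(T, u) = -3*T*u + u = u - 3*T*u)
J(W) = -½ + 6/W (J(W) = -3*⅙ + 6/W = -½ + 6/W)
(t(-5, -4) + J(-3))² = (-4*(1 - 3*(-5)) + (½)*(12 - 1*(-3))/(-3))² = (-4*(1 + 15) + (½)*(-⅓)*(12 + 3))² = (-4*16 + (½)*(-⅓)*15)² = (-64 - 5/2)² = (-133/2)² = 17689/4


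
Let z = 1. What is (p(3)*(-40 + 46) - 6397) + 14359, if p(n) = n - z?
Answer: 7974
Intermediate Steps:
p(n) = -1 + n (p(n) = n - 1*1 = n - 1 = -1 + n)
(p(3)*(-40 + 46) - 6397) + 14359 = ((-1 + 3)*(-40 + 46) - 6397) + 14359 = (2*6 - 6397) + 14359 = (12 - 6397) + 14359 = -6385 + 14359 = 7974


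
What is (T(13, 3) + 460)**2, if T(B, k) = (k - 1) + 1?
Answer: 214369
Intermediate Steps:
T(B, k) = k (T(B, k) = (-1 + k) + 1 = k)
(T(13, 3) + 460)**2 = (3 + 460)**2 = 463**2 = 214369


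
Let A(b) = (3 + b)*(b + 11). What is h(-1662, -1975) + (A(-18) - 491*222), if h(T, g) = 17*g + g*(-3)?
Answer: -136547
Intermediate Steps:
A(b) = (3 + b)*(11 + b)
h(T, g) = 14*g (h(T, g) = 17*g - 3*g = 14*g)
h(-1662, -1975) + (A(-18) - 491*222) = 14*(-1975) + ((33 + (-18)² + 14*(-18)) - 491*222) = -27650 + ((33 + 324 - 252) - 109002) = -27650 + (105 - 109002) = -27650 - 108897 = -136547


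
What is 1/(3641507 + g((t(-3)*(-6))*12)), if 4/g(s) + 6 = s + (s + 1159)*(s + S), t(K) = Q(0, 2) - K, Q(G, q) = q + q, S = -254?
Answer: 124250/452457244749 ≈ 2.7461e-7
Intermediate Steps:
Q(G, q) = 2*q
t(K) = 4 - K (t(K) = 2*2 - K = 4 - K)
g(s) = 4/(-6 + s + (-254 + s)*(1159 + s)) (g(s) = 4/(-6 + (s + (s + 1159)*(s - 254))) = 4/(-6 + (s + (1159 + s)*(-254 + s))) = 4/(-6 + (s + (-254 + s)*(1159 + s))) = 4/(-6 + s + (-254 + s)*(1159 + s)))
1/(3641507 + g((t(-3)*(-6))*12)) = 1/(3641507 + 4/(-294392 + (((4 - 1*(-3))*(-6))*12)**2 + 906*(((4 - 1*(-3))*(-6))*12))) = 1/(3641507 + 4/(-294392 + (((4 + 3)*(-6))*12)**2 + 906*(((4 + 3)*(-6))*12))) = 1/(3641507 + 4/(-294392 + ((7*(-6))*12)**2 + 906*((7*(-6))*12))) = 1/(3641507 + 4/(-294392 + (-42*12)**2 + 906*(-42*12))) = 1/(3641507 + 4/(-294392 + (-504)**2 + 906*(-504))) = 1/(3641507 + 4/(-294392 + 254016 - 456624)) = 1/(3641507 + 4/(-497000)) = 1/(3641507 + 4*(-1/497000)) = 1/(3641507 - 1/124250) = 1/(452457244749/124250) = 124250/452457244749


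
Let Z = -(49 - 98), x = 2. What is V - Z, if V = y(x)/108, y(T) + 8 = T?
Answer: -883/18 ≈ -49.056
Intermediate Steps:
y(T) = -8 + T
Z = 49 (Z = -1*(-49) = 49)
V = -1/18 (V = (-8 + 2)/108 = -6*1/108 = -1/18 ≈ -0.055556)
V - Z = -1/18 - 1*49 = -1/18 - 49 = -883/18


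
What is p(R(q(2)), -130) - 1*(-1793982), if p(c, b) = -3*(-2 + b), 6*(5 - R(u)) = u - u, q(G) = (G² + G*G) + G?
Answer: 1794378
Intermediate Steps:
q(G) = G + 2*G² (q(G) = (G² + G²) + G = 2*G² + G = G + 2*G²)
R(u) = 5 (R(u) = 5 - (u - u)/6 = 5 - ⅙*0 = 5 + 0 = 5)
p(c, b) = 6 - 3*b
p(R(q(2)), -130) - 1*(-1793982) = (6 - 3*(-130)) - 1*(-1793982) = (6 + 390) + 1793982 = 396 + 1793982 = 1794378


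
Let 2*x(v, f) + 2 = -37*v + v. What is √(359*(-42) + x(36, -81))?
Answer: I*√15727 ≈ 125.41*I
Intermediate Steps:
x(v, f) = -1 - 18*v (x(v, f) = -1 + (-37*v + v)/2 = -1 + (-36*v)/2 = -1 - 18*v)
√(359*(-42) + x(36, -81)) = √(359*(-42) + (-1 - 18*36)) = √(-15078 + (-1 - 648)) = √(-15078 - 649) = √(-15727) = I*√15727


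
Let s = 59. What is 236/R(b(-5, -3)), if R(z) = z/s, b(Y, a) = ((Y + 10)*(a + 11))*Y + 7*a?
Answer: -13924/221 ≈ -63.005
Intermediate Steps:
b(Y, a) = 7*a + Y*(10 + Y)*(11 + a) (b(Y, a) = ((10 + Y)*(11 + a))*Y + 7*a = Y*(10 + Y)*(11 + a) + 7*a = 7*a + Y*(10 + Y)*(11 + a))
R(z) = z/59
236/R(b(-5, -3)) = 236/(((7*(-3) + 11*(-5)**2 + 110*(-5) - 3*(-5)**2 + 10*(-5)*(-3))/59)) = 236/(((-21 + 11*25 - 550 - 3*25 + 150)/59)) = 236/(((-21 + 275 - 550 - 75 + 150)/59)) = 236/(((1/59)*(-221))) = 236/(-221/59) = 236*(-59/221) = -13924/221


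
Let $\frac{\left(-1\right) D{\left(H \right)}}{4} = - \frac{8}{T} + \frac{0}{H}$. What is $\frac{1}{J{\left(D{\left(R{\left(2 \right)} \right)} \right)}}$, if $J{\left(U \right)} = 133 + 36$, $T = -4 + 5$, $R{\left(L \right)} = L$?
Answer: $\frac{1}{169} \approx 0.0059172$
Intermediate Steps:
$T = 1$
$D{\left(H \right)} = 32$ ($D{\left(H \right)} = - 4 \left(- \frac{8}{1} + \frac{0}{H}\right) = - 4 \left(\left(-8\right) 1 + 0\right) = - 4 \left(-8 + 0\right) = \left(-4\right) \left(-8\right) = 32$)
$J{\left(U \right)} = 169$
$\frac{1}{J{\left(D{\left(R{\left(2 \right)} \right)} \right)}} = \frac{1}{169}$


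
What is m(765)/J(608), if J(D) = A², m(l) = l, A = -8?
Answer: 765/64 ≈ 11.953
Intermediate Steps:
J(D) = 64 (J(D) = (-8)² = 64)
m(765)/J(608) = 765/64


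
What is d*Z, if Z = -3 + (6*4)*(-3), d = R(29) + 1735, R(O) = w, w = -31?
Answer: -127800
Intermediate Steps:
R(O) = -31
d = 1704 (d = -31 + 1735 = 1704)
Z = -75 (Z = -3 + 24*(-3) = -3 - 72 = -75)
d*Z = 1704*(-75) = -127800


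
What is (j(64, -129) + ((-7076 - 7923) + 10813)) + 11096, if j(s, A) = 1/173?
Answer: 1195431/173 ≈ 6910.0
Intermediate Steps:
j(s, A) = 1/173
(j(64, -129) + ((-7076 - 7923) + 10813)) + 11096 = (1/173 + ((-7076 - 7923) + 10813)) + 11096 = (1/173 + (-14999 + 10813)) + 11096 = (1/173 - 4186) + 11096 = -724177/173 + 11096 = 1195431/173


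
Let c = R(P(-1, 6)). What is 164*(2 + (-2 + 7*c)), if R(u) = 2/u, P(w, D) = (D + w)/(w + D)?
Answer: 2296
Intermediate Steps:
P(w, D) = 1 (P(w, D) = (D + w)/(D + w) = 1)
c = 2 (c = 2/1 = 2*1 = 2)
164*(2 + (-2 + 7*c)) = 164*(2 + (-2 + 7*2)) = 164*(2 + (-2 + 14)) = 164*(2 + 12) = 164*14 = 2296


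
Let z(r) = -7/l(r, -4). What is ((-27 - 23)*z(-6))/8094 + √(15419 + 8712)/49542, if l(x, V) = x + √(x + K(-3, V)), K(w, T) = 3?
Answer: -350/52611 + √24131/49542 - 175*I*√3/157833 ≈ -0.003517 - 0.0019204*I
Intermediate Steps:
l(x, V) = x + √(3 + x) (l(x, V) = x + √(x + 3) = x + √(3 + x))
z(r) = -7/(r + √(3 + r))
((-27 - 23)*z(-6))/8094 + √(15419 + 8712)/49542 = ((-27 - 23)*(-7/(-6 + √(3 - 6))))/8094 + √(15419 + 8712)/49542 = -(-350)/(-6 + √(-3))*(1/8094) + √24131*(1/49542) = -(-350)/(-6 + I*√3)*(1/8094) + √24131/49542 = (350/(-6 + I*√3))*(1/8094) + √24131/49542 = 175/(4047*(-6 + I*√3)) + √24131/49542 = √24131/49542 + 175/(4047*(-6 + I*√3))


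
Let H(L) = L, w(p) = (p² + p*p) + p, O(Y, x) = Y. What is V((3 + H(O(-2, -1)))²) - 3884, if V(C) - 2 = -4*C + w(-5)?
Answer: -3841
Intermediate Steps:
w(p) = p + 2*p² (w(p) = (p² + p²) + p = 2*p² + p = p + 2*p²)
V(C) = 47 - 4*C (V(C) = 2 + (-4*C - 5*(1 + 2*(-5))) = 2 + (-4*C - 5*(1 - 10)) = 2 + (-4*C - 5*(-9)) = 2 + (-4*C + 45) = 2 + (45 - 4*C) = 47 - 4*C)
V((3 + H(O(-2, -1)))²) - 3884 = (47 - 4*(3 - 2)²) - 3884 = (47 - 4*1²) - 3884 = (47 - 4*1) - 3884 = (47 - 4) - 3884 = 43 - 3884 = -3841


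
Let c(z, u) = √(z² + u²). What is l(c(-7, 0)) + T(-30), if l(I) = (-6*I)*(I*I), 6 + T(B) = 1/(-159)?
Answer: -328177/159 ≈ -2064.0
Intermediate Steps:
T(B) = -955/159 (T(B) = -6 + 1/(-159) = -6 - 1/159 = -955/159)
c(z, u) = √(u² + z²)
l(I) = -6*I³ (l(I) = (-6*I)*I² = -6*I³)
l(c(-7, 0)) + T(-30) = -6*(0² + (-7)²)^(3/2) - 955/159 = -6*(0 + 49)^(3/2) - 955/159 = -6*(√49)³ - 955/159 = -6*7³ - 955/159 = -6*343 - 955/159 = -2058 - 955/159 = -328177/159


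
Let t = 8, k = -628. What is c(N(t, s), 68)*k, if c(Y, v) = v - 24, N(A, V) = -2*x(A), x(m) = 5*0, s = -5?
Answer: -27632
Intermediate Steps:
x(m) = 0
N(A, V) = 0 (N(A, V) = -2*0 = 0)
c(Y, v) = -24 + v
c(N(t, s), 68)*k = (-24 + 68)*(-628) = 44*(-628) = -27632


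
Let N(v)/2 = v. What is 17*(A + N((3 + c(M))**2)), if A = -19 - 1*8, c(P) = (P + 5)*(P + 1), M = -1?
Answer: -153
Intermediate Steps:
c(P) = (1 + P)*(5 + P) (c(P) = (5 + P)*(1 + P) = (1 + P)*(5 + P))
A = -27 (A = -19 - 8 = -27)
N(v) = 2*v
17*(A + N((3 + c(M))**2)) = 17*(-27 + 2*(3 + (5 + (-1)**2 + 6*(-1)))**2) = 17*(-27 + 2*(3 + (5 + 1 - 6))**2) = 17*(-27 + 2*(3 + 0)**2) = 17*(-27 + 2*3**2) = 17*(-27 + 2*9) = 17*(-27 + 18) = 17*(-9) = -153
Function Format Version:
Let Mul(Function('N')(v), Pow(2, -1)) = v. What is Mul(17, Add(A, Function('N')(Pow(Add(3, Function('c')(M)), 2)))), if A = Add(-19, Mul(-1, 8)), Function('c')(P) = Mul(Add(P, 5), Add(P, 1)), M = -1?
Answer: -153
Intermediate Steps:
Function('c')(P) = Mul(Add(1, P), Add(5, P)) (Function('c')(P) = Mul(Add(5, P), Add(1, P)) = Mul(Add(1, P), Add(5, P)))
A = -27 (A = Add(-19, -8) = -27)
Function('N')(v) = Mul(2, v)
Mul(17, Add(A, Function('N')(Pow(Add(3, Function('c')(M)), 2)))) = Mul(17, Add(-27, Mul(2, Pow(Add(3, Add(5, Pow(-1, 2), Mul(6, -1))), 2)))) = Mul(17, Add(-27, Mul(2, Pow(Add(3, Add(5, 1, -6)), 2)))) = Mul(17, Add(-27, Mul(2, Pow(Add(3, 0), 2)))) = Mul(17, Add(-27, Mul(2, Pow(3, 2)))) = Mul(17, Add(-27, Mul(2, 9))) = Mul(17, Add(-27, 18)) = Mul(17, -9) = -153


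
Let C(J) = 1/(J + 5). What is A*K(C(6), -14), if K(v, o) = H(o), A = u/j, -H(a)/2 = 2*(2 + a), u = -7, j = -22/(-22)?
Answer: -336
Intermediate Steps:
j = 1 (j = -22*(-1/22) = 1)
H(a) = -8 - 4*a (H(a) = -4*(2 + a) = -2*(4 + 2*a) = -8 - 4*a)
A = -7 (A = -7/1 = -7*1 = -7)
C(J) = 1/(5 + J)
K(v, o) = -8 - 4*o
A*K(C(6), -14) = -7*(-8 - 4*(-14)) = -7*(-8 + 56) = -7*48 = -336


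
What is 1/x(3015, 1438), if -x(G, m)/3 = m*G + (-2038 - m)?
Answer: -1/12996282 ≈ -7.6945e-8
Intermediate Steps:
x(G, m) = 6114 + 3*m - 3*G*m (x(G, m) = -3*(m*G + (-2038 - m)) = -3*(G*m + (-2038 - m)) = -3*(-2038 - m + G*m) = 6114 + 3*m - 3*G*m)
1/x(3015, 1438) = 1/(6114 + 3*1438 - 3*3015*1438) = 1/(6114 + 4314 - 13006710) = 1/(-12996282) = -1/12996282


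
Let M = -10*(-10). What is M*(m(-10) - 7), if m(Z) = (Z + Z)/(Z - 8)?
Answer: -5300/9 ≈ -588.89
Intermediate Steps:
M = 100
m(Z) = 2*Z/(-8 + Z) (m(Z) = (2*Z)/(-8 + Z) = 2*Z/(-8 + Z))
M*(m(-10) - 7) = 100*(2*(-10)/(-8 - 10) - 7) = 100*(2*(-10)/(-18) - 7) = 100*(2*(-10)*(-1/18) - 7) = 100*(10/9 - 7) = 100*(-53/9) = -5300/9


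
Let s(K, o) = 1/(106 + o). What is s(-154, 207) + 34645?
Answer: 10843886/313 ≈ 34645.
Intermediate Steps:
s(-154, 207) + 34645 = 1/(106 + 207) + 34645 = 1/313 + 34645 = 10843886/313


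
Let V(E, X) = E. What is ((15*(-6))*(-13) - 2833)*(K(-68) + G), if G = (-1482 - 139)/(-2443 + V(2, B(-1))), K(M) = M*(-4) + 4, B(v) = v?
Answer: -1123085431/2441 ≈ -4.6009e+5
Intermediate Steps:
K(M) = 4 - 4*M (K(M) = -4*M + 4 = 4 - 4*M)
G = 1621/2441 (G = (-1482 - 139)/(-2443 + 2) = -1621/(-2441) = -1621*(-1/2441) = 1621/2441 ≈ 0.66407)
((15*(-6))*(-13) - 2833)*(K(-68) + G) = ((15*(-6))*(-13) - 2833)*((4 - 4*(-68)) + 1621/2441) = (-90*(-13) - 2833)*((4 + 272) + 1621/2441) = (1170 - 2833)*(276 + 1621/2441) = -1663*675337/2441 = -1123085431/2441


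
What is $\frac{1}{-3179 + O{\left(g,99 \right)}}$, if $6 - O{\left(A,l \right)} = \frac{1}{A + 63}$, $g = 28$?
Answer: $- \frac{91}{288744} \approx -0.00031516$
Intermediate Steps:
$O{\left(A,l \right)} = 6 - \frac{1}{63 + A}$ ($O{\left(A,l \right)} = 6 - \frac{1}{A + 63} = 6 - \frac{1}{63 + A}$)
$\frac{1}{-3179 + O{\left(g,99 \right)}} = \frac{1}{-3179 + \frac{377 + 6 \cdot 28}{63 + 28}} = \frac{1}{-3179 + \frac{377 + 168}{91}} = \frac{1}{-3179 + \frac{1}{91} \cdot 545} = \frac{1}{-3179 + \frac{545}{91}} = \frac{1}{- \frac{288744}{91}} = - \frac{91}{288744}$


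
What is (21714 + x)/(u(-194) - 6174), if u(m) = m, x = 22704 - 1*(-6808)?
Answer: -25613/3184 ≈ -8.0443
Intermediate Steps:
x = 29512 (x = 22704 + 6808 = 29512)
(21714 + x)/(u(-194) - 6174) = (21714 + 29512)/(-194 - 6174) = 51226/(-6368) = 51226*(-1/6368) = -25613/3184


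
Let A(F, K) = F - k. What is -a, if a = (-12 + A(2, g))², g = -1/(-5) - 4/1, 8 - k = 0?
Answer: -324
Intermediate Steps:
k = 8 (k = 8 - 1*0 = 8 + 0 = 8)
g = -19/5 (g = -1*(-⅕) - 4*1 = ⅕ - 4 = -19/5 ≈ -3.8000)
A(F, K) = -8 + F (A(F, K) = F - 1*8 = F - 8 = -8 + F)
a = 324 (a = (-12 + (-8 + 2))² = (-12 - 6)² = (-18)² = 324)
-a = -1*324 = -324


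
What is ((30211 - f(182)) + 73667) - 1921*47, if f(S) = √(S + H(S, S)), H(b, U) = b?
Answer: 13591 - 2*√91 ≈ 13572.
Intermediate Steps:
f(S) = √2*√S (f(S) = √(S + S) = √(2*S) = √2*√S)
((30211 - f(182)) + 73667) - 1921*47 = ((30211 - √2*√182) + 73667) - 1921*47 = ((30211 - 2*√91) + 73667) - 90287 = (103878 - 2*√91) - 90287 = 13591 - 2*√91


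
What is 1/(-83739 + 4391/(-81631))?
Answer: -81631/6835702700 ≈ -1.1942e-5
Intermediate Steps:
1/(-83739 + 4391/(-81631)) = 1/(-83739 + 4391*(-1/81631)) = 1/(-83739 - 4391/81631) = 1/(-6835702700/81631) = -81631/6835702700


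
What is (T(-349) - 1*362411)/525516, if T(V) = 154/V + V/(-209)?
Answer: -6608632784/9582915639 ≈ -0.68963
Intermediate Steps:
T(V) = 154/V - V/209 (T(V) = 154/V + V*(-1/209) = 154/V - V/209)
(T(-349) - 1*362411)/525516 = ((154/(-349) - 1/209*(-349)) - 1*362411)/525516 = ((154*(-1/349) + 349/209) - 362411)*(1/525516) = ((-154/349 + 349/209) - 362411)*(1/525516) = (89615/72941 - 362411)*(1/525516) = -26434531136/72941*1/525516 = -6608632784/9582915639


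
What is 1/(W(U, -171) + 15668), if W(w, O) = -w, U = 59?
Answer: 1/15609 ≈ 6.4066e-5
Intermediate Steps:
1/(W(U, -171) + 15668) = 1/(-1*59 + 15668) = 1/(-59 + 15668) = 1/15609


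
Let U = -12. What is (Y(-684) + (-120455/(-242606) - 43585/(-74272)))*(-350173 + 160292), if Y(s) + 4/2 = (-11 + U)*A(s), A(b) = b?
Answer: -26911431664273464015/9009416416 ≈ -2.9870e+9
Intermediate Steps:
Y(s) = -2 - 23*s (Y(s) = -2 + (-11 - 12)*s = -2 - 23*s)
(Y(-684) + (-120455/(-242606) - 43585/(-74272)))*(-350173 + 160292) = ((-2 - 23*(-684)) + (-120455/(-242606) - 43585/(-74272)))*(-350173 + 160292) = ((-2 + 15732) + (-120455*(-1/242606) - 43585*(-1/74272)))*(-189881) = (15730 + (120455/242606 + 43585/74272))*(-189881) = (15730 + 9760208135/9009416416)*(-189881) = (141727880431815/9009416416)*(-189881) = -26911431664273464015/9009416416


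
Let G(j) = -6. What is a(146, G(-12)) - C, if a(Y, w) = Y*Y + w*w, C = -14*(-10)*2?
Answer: 21072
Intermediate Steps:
C = 280 (C = 140*2 = 280)
a(Y, w) = Y**2 + w**2
a(146, G(-12)) - C = (146**2 + (-6)**2) - 1*280 = (21316 + 36) - 280 = 21352 - 280 = 21072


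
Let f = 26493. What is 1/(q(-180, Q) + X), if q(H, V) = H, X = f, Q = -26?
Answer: 1/26313 ≈ 3.8004e-5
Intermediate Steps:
X = 26493
1/(q(-180, Q) + X) = 1/(-180 + 26493) = 1/26313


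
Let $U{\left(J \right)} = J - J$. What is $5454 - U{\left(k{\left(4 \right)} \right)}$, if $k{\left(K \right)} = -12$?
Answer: $5454$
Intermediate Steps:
$U{\left(J \right)} = 0$
$5454 - U{\left(k{\left(4 \right)} \right)} = 5454 - 0 = 5454 + 0 = 5454$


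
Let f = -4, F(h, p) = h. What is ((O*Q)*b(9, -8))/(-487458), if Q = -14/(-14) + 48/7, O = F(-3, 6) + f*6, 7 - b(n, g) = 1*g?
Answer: 275/42126 ≈ 0.0065280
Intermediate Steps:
b(n, g) = 7 - g
O = -27 (O = -3 - 4*6 = -3 - 24 = -27)
Q = 55/7 (Q = -14*(-1/14) + 48*(⅐) = 1 + 48/7 = 55/7 ≈ 7.8571)
((O*Q)*b(9, -8))/(-487458) = ((-27*55/7)*(7 - 1*(-8)))/(-487458) = -1485*(7 + 8)/7*(-1/487458) = -1485/7*15*(-1/487458) = -22275/7*(-1/487458) = 275/42126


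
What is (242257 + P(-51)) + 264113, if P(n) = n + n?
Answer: 506268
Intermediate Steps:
P(n) = 2*n
(242257 + P(-51)) + 264113 = (242257 + 2*(-51)) + 264113 = (242257 - 102) + 264113 = 242155 + 264113 = 506268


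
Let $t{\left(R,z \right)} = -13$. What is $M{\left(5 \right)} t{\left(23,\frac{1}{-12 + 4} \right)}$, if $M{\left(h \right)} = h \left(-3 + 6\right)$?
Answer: $-195$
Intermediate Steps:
$M{\left(h \right)} = 3 h$ ($M{\left(h \right)} = h 3 = 3 h$)
$M{\left(5 \right)} t{\left(23,\frac{1}{-12 + 4} \right)} = 3 \cdot 5 \left(-13\right) = 15 \left(-13\right) = -195$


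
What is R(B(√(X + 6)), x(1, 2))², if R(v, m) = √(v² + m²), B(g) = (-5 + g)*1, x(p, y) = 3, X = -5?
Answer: 25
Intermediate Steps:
B(g) = -5 + g
R(v, m) = √(m² + v²)
R(B(√(X + 6)), x(1, 2))² = (√(3² + (-5 + √(-5 + 6))²))² = (√(9 + (-5 + √1)²))² = (√(9 + (-5 + 1)²))² = (√(9 + (-4)²))² = (√(9 + 16))² = (√25)² = 5² = 25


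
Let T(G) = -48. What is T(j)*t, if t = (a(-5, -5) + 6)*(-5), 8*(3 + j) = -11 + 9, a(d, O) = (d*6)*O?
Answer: 37440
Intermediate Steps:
a(d, O) = 6*O*d (a(d, O) = (6*d)*O = 6*O*d)
j = -13/4 (j = -3 + (-11 + 9)/8 = -3 + (⅛)*(-2) = -3 - ¼ = -13/4 ≈ -3.2500)
t = -780 (t = (6*(-5)*(-5) + 6)*(-5) = (150 + 6)*(-5) = 156*(-5) = -780)
T(j)*t = -48*(-780) = 37440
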